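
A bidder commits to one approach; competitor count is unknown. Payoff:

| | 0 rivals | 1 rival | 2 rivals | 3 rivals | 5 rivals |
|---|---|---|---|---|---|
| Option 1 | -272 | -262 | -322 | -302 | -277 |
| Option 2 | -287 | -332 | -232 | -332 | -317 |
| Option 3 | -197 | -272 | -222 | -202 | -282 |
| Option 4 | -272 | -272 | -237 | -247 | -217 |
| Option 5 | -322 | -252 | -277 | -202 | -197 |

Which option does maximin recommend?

Option 4

Row minima: Option 1=-322, Option 2=-332, Option 3=-282, Option 4=-272, Option 5=-322
Best worst-case = -272 → Option 4.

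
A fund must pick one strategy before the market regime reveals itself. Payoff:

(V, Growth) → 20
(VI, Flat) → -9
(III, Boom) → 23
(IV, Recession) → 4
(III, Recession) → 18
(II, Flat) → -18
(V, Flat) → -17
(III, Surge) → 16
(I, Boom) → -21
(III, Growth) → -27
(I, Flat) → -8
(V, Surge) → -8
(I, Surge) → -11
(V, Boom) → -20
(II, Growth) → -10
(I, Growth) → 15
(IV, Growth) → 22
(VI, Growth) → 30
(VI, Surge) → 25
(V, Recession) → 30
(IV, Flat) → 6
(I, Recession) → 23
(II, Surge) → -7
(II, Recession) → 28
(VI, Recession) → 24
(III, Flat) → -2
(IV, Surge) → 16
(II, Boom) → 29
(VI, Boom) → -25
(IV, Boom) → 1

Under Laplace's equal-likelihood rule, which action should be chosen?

Row averages: I=-0.4, II=4.4, III=5.6, IV=9.8, V=1, VI=9
Highest average = 9.8 → IV.

IV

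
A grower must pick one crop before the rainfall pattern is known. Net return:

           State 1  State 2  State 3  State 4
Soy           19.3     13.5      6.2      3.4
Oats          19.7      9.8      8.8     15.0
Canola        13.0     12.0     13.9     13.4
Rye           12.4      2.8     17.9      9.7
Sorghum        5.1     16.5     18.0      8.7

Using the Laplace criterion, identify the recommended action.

Oats

Row averages: Soy=10.6, Oats=13.325, Canola=13.075, Rye=10.7, Sorghum=12.075
Highest average = 13.325 → Oats.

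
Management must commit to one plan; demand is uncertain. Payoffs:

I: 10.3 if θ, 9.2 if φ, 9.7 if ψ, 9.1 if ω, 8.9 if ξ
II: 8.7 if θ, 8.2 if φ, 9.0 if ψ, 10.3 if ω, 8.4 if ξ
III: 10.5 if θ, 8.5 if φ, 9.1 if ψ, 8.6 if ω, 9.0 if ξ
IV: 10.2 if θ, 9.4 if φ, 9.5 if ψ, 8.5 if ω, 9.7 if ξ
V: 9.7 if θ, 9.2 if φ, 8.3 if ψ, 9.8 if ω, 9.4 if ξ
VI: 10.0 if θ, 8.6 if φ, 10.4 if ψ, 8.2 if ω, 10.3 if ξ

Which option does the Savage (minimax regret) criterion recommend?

I

Column bests: θ=10.5, φ=9.4, ψ=10.4, ω=10.3, ξ=10.3.
I regrets: 0.2, 0.2, 0.7, 1.2, 1.4 → max 1.4
II regrets: 1.8, 1.2, 1.4, 0.0, 1.9 → max 1.9
III regrets: 0.0, 0.9, 1.3, 1.7, 1.3 → max 1.7
IV regrets: 0.3, 0.0, 0.9, 1.8, 0.6 → max 1.8
V regrets: 0.8, 0.2, 2.1, 0.5, 0.9 → max 2.1
VI regrets: 0.5, 0.8, 0.0, 2.1, 0.0 → max 2.1
Smallest max regret = 1.4 → I.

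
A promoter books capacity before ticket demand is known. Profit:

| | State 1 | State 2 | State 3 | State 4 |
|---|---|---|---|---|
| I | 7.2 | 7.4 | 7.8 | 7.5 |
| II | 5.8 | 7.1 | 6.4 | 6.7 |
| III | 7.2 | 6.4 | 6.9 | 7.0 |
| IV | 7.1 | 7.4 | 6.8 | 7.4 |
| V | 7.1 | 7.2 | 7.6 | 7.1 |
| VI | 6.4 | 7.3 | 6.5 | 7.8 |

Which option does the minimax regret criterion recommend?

Column bests: State 1=7.2, State 2=7.4, State 3=7.8, State 4=7.8.
I regrets: 0.0, 0.0, 0.0, 0.3 → max 0.3
II regrets: 1.4, 0.3, 1.4, 1.1 → max 1.4
III regrets: 0.0, 1.0, 0.9, 0.8 → max 1.0
IV regrets: 0.1, 0.0, 1.0, 0.4 → max 1.0
V regrets: 0.1, 0.2, 0.2, 0.7 → max 0.7
VI regrets: 0.8, 0.1, 1.3, 0.0 → max 1.3
Smallest max regret = 0.3 → I.

I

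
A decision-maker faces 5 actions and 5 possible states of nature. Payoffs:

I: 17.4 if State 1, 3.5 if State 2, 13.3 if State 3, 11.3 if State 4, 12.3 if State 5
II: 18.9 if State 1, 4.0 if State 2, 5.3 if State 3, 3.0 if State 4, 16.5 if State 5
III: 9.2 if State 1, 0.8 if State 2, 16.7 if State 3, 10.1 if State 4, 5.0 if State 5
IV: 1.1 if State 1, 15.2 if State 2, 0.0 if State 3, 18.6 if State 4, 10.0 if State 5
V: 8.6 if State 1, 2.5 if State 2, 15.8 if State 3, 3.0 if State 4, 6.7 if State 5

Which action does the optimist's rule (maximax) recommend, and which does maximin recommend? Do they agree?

maximax → II; maximin → I (disagree)

Row maxima: I=17.4, II=18.9, III=16.7, IV=18.6, V=15.8
Best best-case = 18.9 → II.
Row minima: I=3.5, II=3.0, III=0.8, IV=0.0, V=2.5
Best worst-case = 3.5 → I.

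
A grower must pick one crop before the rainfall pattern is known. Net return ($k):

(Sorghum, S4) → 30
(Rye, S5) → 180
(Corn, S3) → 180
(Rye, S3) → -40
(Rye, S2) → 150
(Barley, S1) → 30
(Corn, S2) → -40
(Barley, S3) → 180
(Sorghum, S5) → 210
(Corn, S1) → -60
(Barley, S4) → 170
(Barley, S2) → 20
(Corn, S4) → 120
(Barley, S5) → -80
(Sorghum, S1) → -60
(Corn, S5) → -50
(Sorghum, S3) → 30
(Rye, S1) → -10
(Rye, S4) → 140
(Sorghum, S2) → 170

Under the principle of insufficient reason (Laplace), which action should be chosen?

Row averages: Rye=84, Sorghum=76, Corn=30, Barley=64
Highest average = 84 → Rye.

Rye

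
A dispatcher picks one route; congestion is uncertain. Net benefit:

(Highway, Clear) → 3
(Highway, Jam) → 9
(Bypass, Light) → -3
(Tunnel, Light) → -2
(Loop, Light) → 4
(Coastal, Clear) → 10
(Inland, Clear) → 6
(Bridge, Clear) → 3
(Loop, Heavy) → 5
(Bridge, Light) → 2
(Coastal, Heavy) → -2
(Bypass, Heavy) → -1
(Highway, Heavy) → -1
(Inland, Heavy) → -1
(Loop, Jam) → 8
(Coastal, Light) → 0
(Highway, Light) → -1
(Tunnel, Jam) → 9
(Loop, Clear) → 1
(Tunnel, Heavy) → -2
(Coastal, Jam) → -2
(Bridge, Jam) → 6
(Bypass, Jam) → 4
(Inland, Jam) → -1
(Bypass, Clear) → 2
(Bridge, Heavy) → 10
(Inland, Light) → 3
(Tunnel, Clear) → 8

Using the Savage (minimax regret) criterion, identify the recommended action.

Column bests: Clear=10, Light=4, Heavy=10, Jam=9.
Highway regrets: 7, 5, 11, 0 → max 11
Inland regrets: 4, 1, 11, 10 → max 11
Loop regrets: 9, 0, 5, 1 → max 9
Bridge regrets: 7, 2, 0, 3 → max 7
Bypass regrets: 8, 7, 11, 5 → max 11
Tunnel regrets: 2, 6, 12, 0 → max 12
Coastal regrets: 0, 4, 12, 11 → max 12
Smallest max regret = 7 → Bridge.

Bridge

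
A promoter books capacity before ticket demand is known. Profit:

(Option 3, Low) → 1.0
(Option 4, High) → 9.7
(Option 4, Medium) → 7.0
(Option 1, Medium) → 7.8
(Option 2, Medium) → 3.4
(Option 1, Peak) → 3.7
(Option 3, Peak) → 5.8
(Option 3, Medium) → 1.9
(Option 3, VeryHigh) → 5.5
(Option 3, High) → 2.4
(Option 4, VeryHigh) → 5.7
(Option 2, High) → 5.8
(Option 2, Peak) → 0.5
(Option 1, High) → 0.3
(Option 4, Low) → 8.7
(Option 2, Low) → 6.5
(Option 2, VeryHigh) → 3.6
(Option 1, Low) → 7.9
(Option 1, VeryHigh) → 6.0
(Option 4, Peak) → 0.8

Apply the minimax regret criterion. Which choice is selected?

Option 4

Column bests: Low=8.7, Medium=7.8, High=9.7, VeryHigh=6.0, Peak=5.8.
Option 1 regrets: 0.8, 0.0, 9.4, 0.0, 2.1 → max 9.4
Option 2 regrets: 2.2, 4.4, 3.9, 2.4, 5.3 → max 5.3
Option 3 regrets: 7.7, 5.9, 7.3, 0.5, 0.0 → max 7.7
Option 4 regrets: 0.0, 0.8, 0.0, 0.3, 5.0 → max 5.0
Smallest max regret = 5.0 → Option 4.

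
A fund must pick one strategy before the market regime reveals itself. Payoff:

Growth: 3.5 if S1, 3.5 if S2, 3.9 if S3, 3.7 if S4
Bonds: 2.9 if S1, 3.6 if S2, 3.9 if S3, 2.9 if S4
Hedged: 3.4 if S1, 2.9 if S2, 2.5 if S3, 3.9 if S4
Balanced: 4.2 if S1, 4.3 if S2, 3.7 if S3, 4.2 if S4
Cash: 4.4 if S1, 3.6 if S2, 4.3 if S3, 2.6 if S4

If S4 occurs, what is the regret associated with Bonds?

Best payoff under S4 is 4.2.
Regret = 4.2 − 2.9 = 1.3.

1.3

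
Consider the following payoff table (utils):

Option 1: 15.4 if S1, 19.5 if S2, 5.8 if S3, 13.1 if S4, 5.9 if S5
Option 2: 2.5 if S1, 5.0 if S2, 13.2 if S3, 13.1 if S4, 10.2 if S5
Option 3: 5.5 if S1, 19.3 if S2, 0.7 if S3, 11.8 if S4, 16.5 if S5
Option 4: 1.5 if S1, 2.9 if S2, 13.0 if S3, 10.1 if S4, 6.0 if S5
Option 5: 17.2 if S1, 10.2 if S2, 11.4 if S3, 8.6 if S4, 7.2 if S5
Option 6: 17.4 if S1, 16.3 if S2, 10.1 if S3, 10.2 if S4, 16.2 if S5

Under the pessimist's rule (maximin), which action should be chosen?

Option 6

Row minima: Option 1=5.8, Option 2=2.5, Option 3=0.7, Option 4=1.5, Option 5=7.2, Option 6=10.1
Best worst-case = 10.1 → Option 6.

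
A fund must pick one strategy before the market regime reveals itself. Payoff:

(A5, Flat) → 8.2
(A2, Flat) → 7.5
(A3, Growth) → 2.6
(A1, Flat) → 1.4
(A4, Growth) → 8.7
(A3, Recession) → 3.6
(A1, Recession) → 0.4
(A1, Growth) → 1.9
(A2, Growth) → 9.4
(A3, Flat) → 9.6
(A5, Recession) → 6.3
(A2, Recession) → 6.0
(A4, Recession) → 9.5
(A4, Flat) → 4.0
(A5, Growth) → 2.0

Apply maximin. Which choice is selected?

Row minima: A1=0.4, A2=6.0, A3=2.6, A4=4.0, A5=2.0
Best worst-case = 6.0 → A2.

A2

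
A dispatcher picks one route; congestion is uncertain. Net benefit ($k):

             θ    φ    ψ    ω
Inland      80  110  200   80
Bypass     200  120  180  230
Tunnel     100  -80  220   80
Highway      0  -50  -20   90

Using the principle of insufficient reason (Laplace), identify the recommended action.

Row averages: Inland=117.5, Bypass=182.5, Tunnel=80, Highway=5
Highest average = 182.5 → Bypass.

Bypass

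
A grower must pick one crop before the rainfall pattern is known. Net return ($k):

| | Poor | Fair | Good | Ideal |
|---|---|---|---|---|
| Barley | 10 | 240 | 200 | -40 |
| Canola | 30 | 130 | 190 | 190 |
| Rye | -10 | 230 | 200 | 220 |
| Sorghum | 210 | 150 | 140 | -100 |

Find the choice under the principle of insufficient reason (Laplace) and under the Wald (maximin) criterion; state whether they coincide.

Row averages: Barley=102.5, Canola=135, Rye=160, Sorghum=100
Highest average = 160 → Rye.
Row minima: Barley=-40, Canola=30, Rye=-10, Sorghum=-100
Best worst-case = 30 → Canola.

laplace → Rye; maximin → Canola (disagree)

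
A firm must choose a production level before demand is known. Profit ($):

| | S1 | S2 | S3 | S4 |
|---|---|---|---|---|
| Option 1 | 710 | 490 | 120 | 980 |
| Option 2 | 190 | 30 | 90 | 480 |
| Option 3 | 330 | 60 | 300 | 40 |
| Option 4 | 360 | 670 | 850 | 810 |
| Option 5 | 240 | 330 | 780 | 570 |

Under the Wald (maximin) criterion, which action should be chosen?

Option 4

Row minima: Option 1=120, Option 2=30, Option 3=40, Option 4=360, Option 5=240
Best worst-case = 360 → Option 4.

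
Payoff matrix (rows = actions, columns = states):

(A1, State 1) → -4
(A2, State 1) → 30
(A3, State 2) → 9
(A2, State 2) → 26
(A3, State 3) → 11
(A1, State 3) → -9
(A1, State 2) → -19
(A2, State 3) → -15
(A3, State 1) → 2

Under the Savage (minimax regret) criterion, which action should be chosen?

A2

Column bests: State 1=30, State 2=26, State 3=11.
A1 regrets: 34, 45, 20 → max 45
A2 regrets: 0, 0, 26 → max 26
A3 regrets: 28, 17, 0 → max 28
Smallest max regret = 26 → A2.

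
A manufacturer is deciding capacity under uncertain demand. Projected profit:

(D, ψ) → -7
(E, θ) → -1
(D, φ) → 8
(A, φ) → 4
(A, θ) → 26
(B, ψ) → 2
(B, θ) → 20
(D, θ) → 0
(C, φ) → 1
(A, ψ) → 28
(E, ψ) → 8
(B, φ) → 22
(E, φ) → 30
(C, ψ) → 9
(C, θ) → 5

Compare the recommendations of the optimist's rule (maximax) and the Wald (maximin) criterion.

Row maxima: A=28, B=22, C=9, D=8, E=30
Best best-case = 30 → E.
Row minima: A=4, B=2, C=1, D=-7, E=-1
Best worst-case = 4 → A.

maximax → E; maximin → A (disagree)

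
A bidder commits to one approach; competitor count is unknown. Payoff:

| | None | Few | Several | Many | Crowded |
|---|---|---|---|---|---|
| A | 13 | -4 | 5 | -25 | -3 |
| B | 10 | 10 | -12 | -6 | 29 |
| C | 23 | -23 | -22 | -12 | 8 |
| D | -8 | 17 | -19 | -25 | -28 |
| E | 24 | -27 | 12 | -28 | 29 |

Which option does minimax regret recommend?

Column bests: None=24, Few=17, Several=12, Many=-6, Crowded=29.
A regrets: 11, 21, 7, 19, 32 → max 32
B regrets: 14, 7, 24, 0, 0 → max 24
C regrets: 1, 40, 34, 6, 21 → max 40
D regrets: 32, 0, 31, 19, 57 → max 57
E regrets: 0, 44, 0, 22, 0 → max 44
Smallest max regret = 24 → B.

B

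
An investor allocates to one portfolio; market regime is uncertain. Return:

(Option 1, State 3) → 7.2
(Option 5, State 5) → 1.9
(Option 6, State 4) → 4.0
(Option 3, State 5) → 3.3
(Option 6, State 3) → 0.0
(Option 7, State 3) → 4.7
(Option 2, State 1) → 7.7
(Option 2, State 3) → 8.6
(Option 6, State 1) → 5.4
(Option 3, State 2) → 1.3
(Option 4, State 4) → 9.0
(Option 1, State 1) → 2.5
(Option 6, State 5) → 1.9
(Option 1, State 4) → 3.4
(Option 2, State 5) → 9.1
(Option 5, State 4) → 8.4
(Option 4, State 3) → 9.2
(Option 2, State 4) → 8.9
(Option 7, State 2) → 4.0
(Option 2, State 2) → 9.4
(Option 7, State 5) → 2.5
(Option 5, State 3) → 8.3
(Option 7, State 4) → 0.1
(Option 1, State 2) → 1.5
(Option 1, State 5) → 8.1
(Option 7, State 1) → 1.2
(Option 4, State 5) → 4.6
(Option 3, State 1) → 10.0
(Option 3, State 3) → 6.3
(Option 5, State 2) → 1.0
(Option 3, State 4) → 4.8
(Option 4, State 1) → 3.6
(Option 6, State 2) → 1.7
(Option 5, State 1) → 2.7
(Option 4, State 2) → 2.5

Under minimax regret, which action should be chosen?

Column bests: State 1=10.0, State 2=9.4, State 3=9.2, State 4=9.0, State 5=9.1.
Option 1 regrets: 7.5, 7.9, 2.0, 5.6, 1.0 → max 7.9
Option 2 regrets: 2.3, 0.0, 0.6, 0.1, 0.0 → max 2.3
Option 3 regrets: 0.0, 8.1, 2.9, 4.2, 5.8 → max 8.1
Option 4 regrets: 6.4, 6.9, 0.0, 0.0, 4.5 → max 6.9
Option 5 regrets: 7.3, 8.4, 0.9, 0.6, 7.2 → max 8.4
Option 6 regrets: 4.6, 7.7, 9.2, 5.0, 7.2 → max 9.2
Option 7 regrets: 8.8, 5.4, 4.5, 8.9, 6.6 → max 8.9
Smallest max regret = 2.3 → Option 2.

Option 2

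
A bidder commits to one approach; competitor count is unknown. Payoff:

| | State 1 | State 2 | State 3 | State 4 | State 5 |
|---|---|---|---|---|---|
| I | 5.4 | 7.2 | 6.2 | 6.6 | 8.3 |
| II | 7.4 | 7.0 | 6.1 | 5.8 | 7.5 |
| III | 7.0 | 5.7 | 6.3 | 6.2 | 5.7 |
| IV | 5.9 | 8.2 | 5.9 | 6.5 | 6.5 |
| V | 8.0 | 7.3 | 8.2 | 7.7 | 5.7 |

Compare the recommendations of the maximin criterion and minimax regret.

maximin → IV; minimax regret → II (disagree)

Row minima: I=5.4, II=5.8, III=5.7, IV=5.9, V=5.7
Best worst-case = 5.9 → IV.
Column bests: State 1=8.0, State 2=8.2, State 3=8.2, State 4=7.7, State 5=8.3.
I regrets: 2.6, 1.0, 2.0, 1.1, 0.0 → max 2.6
II regrets: 0.6, 1.2, 2.1, 1.9, 0.8 → max 2.1
III regrets: 1.0, 2.5, 1.9, 1.5, 2.6 → max 2.6
IV regrets: 2.1, 0.0, 2.3, 1.2, 1.8 → max 2.3
V regrets: 0.0, 0.9, 0.0, 0.0, 2.6 → max 2.6
Smallest max regret = 2.1 → II.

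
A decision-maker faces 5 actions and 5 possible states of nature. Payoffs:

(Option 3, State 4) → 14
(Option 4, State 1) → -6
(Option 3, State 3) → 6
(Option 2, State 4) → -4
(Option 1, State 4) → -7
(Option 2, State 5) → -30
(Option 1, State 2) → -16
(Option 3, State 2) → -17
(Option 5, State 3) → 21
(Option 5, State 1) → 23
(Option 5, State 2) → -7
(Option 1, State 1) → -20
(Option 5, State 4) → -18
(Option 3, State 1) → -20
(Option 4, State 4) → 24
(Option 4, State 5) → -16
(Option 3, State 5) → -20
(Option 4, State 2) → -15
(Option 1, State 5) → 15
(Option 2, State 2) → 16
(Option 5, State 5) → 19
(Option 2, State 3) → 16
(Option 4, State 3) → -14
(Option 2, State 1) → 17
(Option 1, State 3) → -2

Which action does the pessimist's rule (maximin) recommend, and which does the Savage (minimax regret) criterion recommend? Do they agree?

Row minima: Option 1=-20, Option 2=-30, Option 3=-20, Option 4=-16, Option 5=-18
Best worst-case = -16 → Option 4.
Column bests: State 1=23, State 2=16, State 3=21, State 4=24, State 5=19.
Option 1 regrets: 43, 32, 23, 31, 4 → max 43
Option 2 regrets: 6, 0, 5, 28, 49 → max 49
Option 3 regrets: 43, 33, 15, 10, 39 → max 43
Option 4 regrets: 29, 31, 35, 0, 35 → max 35
Option 5 regrets: 0, 23, 0, 42, 0 → max 42
Smallest max regret = 35 → Option 4.

maximin → Option 4; minimax regret → Option 4 (agree)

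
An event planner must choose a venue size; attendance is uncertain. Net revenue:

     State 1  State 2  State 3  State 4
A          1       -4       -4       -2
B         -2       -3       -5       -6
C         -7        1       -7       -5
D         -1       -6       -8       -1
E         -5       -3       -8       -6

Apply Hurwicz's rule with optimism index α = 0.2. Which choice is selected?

A: 0.2·1 + 0.8·(-4) = -3
B: 0.2·(-2) + 0.8·(-6) = -5.2
C: 0.2·1 + 0.8·(-7) = -5.4
D: 0.2·(-1) + 0.8·(-8) = -6.6
E: 0.2·(-3) + 0.8·(-8) = -7
Highest Hurwicz score = -3 → A.

A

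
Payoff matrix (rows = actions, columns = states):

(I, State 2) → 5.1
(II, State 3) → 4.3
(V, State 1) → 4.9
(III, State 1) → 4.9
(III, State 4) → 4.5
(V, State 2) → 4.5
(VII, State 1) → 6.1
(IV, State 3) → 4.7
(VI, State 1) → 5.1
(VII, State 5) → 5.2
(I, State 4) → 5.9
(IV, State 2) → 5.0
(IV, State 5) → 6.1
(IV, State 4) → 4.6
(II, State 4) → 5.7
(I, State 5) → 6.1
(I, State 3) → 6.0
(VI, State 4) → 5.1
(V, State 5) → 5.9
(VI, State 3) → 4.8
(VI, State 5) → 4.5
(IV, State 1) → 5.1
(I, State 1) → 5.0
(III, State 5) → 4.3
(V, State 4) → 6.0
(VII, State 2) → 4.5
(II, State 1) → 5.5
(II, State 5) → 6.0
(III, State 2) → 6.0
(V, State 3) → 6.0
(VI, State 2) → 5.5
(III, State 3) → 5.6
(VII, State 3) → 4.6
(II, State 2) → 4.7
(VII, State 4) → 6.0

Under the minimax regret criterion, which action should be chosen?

I

Column bests: State 1=6.1, State 2=6.0, State 3=6.0, State 4=6.0, State 5=6.1.
I regrets: 1.1, 0.9, 0.0, 0.1, 0.0 → max 1.1
II regrets: 0.6, 1.3, 1.7, 0.3, 0.1 → max 1.7
III regrets: 1.2, 0.0, 0.4, 1.5, 1.8 → max 1.8
IV regrets: 1.0, 1.0, 1.3, 1.4, 0.0 → max 1.4
V regrets: 1.2, 1.5, 0.0, 0.0, 0.2 → max 1.5
VI regrets: 1.0, 0.5, 1.2, 0.9, 1.6 → max 1.6
VII regrets: 0.0, 1.5, 1.4, 0.0, 0.9 → max 1.5
Smallest max regret = 1.1 → I.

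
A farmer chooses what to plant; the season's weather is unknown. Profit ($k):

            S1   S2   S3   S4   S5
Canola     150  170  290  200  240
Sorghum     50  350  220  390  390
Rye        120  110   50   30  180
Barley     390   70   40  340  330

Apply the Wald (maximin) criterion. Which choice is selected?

Row minima: Canola=150, Sorghum=50, Rye=30, Barley=40
Best worst-case = 150 → Canola.

Canola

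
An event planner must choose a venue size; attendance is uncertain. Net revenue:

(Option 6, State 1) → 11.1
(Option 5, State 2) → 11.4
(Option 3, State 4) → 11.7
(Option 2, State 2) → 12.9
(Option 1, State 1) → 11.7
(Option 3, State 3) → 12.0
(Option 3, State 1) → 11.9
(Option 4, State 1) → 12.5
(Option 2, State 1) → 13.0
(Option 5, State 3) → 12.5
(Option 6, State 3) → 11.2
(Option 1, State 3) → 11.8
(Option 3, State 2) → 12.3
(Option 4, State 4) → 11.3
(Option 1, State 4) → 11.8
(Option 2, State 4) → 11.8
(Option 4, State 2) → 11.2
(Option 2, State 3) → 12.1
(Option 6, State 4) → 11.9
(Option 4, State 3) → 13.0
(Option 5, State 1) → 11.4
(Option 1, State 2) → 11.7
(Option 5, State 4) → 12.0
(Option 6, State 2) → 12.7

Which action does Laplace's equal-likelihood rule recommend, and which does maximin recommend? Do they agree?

laplace → Option 2; maximin → Option 2 (agree)

Row averages: Option 1=11.75, Option 2=12.45, Option 3=11.975, Option 4=12, Option 5=11.825, Option 6=11.725
Highest average = 12.45 → Option 2.
Row minima: Option 1=11.7, Option 2=11.8, Option 3=11.7, Option 4=11.2, Option 5=11.4, Option 6=11.1
Best worst-case = 11.8 → Option 2.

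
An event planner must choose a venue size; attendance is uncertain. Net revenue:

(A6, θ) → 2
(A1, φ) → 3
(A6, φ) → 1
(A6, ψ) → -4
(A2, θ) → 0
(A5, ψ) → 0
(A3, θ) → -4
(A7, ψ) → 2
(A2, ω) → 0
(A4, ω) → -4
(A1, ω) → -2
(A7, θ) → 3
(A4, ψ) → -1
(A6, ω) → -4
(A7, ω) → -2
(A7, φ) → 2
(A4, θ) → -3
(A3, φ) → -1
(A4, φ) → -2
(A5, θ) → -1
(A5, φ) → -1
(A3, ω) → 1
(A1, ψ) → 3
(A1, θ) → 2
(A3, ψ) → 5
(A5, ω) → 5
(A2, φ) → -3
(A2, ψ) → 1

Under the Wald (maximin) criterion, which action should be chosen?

A5

Row minima: A1=-2, A2=-3, A3=-4, A4=-4, A5=-1, A6=-4, A7=-2
Best worst-case = -1 → A5.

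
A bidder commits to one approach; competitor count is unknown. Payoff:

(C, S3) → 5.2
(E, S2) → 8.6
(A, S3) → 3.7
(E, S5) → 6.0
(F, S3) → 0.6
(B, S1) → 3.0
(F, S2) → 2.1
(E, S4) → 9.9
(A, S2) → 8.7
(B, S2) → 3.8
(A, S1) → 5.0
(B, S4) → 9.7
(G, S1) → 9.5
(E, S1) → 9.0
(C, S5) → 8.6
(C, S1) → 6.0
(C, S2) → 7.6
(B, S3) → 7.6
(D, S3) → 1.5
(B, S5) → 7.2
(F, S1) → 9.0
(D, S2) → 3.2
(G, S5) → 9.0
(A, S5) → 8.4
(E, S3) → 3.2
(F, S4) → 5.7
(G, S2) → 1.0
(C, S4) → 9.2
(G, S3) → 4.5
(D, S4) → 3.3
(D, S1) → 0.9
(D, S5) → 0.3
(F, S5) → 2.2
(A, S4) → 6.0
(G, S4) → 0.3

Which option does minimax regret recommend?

Column bests: S1=9.5, S2=8.7, S3=7.6, S4=9.9, S5=9.0.
A regrets: 4.5, 0.0, 3.9, 3.9, 0.6 → max 4.5
B regrets: 6.5, 4.9, 0.0, 0.2, 1.8 → max 6.5
C regrets: 3.5, 1.1, 2.4, 0.7, 0.4 → max 3.5
D regrets: 8.6, 5.5, 6.1, 6.6, 8.7 → max 8.7
E regrets: 0.5, 0.1, 4.4, 0.0, 3.0 → max 4.4
F regrets: 0.5, 6.6, 7.0, 4.2, 6.8 → max 7.0
G regrets: 0.0, 7.7, 3.1, 9.6, 0.0 → max 9.6
Smallest max regret = 3.5 → C.

C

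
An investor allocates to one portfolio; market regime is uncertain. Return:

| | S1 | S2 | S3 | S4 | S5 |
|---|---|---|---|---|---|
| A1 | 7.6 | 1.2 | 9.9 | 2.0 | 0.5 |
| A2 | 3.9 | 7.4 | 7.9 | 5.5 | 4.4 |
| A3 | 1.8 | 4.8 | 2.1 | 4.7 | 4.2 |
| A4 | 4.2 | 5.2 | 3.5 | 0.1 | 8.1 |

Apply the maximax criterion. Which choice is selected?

Row maxima: A1=9.9, A2=7.9, A3=4.8, A4=8.1
Best best-case = 9.9 → A1.

A1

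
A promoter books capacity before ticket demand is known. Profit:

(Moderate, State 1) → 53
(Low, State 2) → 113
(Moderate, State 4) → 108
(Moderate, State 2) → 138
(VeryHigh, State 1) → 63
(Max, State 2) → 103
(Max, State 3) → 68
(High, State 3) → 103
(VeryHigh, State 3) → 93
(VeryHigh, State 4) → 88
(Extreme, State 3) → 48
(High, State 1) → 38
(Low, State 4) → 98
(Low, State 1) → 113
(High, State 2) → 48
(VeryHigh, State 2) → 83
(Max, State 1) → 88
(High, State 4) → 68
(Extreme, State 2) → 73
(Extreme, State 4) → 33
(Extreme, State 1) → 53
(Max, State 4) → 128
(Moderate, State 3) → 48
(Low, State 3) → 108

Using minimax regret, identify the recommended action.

Low

Column bests: State 1=113, State 2=138, State 3=108, State 4=128.
Low regrets: 0, 25, 0, 30 → max 30
Moderate regrets: 60, 0, 60, 20 → max 60
High regrets: 75, 90, 5, 60 → max 90
VeryHigh regrets: 50, 55, 15, 40 → max 55
Extreme regrets: 60, 65, 60, 95 → max 95
Max regrets: 25, 35, 40, 0 → max 40
Smallest max regret = 30 → Low.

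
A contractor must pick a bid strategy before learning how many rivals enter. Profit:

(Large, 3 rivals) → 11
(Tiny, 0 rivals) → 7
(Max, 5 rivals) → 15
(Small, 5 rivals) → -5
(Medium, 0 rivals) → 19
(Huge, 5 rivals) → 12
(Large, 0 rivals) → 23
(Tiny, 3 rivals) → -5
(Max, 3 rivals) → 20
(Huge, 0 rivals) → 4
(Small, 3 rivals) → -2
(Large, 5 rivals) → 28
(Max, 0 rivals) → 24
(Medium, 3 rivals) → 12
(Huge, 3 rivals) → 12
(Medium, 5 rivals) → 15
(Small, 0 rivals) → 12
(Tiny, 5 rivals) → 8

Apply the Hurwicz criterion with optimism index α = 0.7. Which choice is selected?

Tiny: 0.7·8 + 0.3·(-5) = 4.1
Small: 0.7·12 + 0.3·(-5) = 6.9
Medium: 0.7·19 + 0.3·12 = 16.9
Large: 0.7·28 + 0.3·11 = 22.9
Huge: 0.7·12 + 0.3·4 = 9.6
Max: 0.7·24 + 0.3·15 = 21.3
Highest Hurwicz score = 22.9 → Large.

Large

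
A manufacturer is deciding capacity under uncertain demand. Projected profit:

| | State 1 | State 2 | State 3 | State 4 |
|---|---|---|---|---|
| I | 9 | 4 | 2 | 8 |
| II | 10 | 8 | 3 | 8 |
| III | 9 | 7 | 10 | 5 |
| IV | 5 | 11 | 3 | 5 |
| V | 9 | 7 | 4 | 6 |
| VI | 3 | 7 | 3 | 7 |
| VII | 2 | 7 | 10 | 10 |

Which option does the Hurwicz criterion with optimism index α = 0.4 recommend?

I: 0.4·9 + 0.6·2 = 4.8
II: 0.4·10 + 0.6·3 = 5.8
III: 0.4·10 + 0.6·5 = 7
IV: 0.4·11 + 0.6·3 = 6.2
V: 0.4·9 + 0.6·4 = 6
VI: 0.4·7 + 0.6·3 = 4.6
VII: 0.4·10 + 0.6·2 = 5.2
Highest Hurwicz score = 7 → III.

III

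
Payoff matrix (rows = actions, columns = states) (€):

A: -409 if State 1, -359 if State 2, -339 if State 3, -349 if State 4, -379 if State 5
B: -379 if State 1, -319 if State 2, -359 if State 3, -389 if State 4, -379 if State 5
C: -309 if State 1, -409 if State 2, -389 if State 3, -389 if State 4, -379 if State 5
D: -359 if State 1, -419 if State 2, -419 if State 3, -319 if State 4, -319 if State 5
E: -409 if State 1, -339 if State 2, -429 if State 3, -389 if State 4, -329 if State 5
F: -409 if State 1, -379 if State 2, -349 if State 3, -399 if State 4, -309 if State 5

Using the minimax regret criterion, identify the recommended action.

Column bests: State 1=-309, State 2=-319, State 3=-339, State 4=-319, State 5=-309.
A regrets: 100, 40, 0, 30, 70 → max 100
B regrets: 70, 0, 20, 70, 70 → max 70
C regrets: 0, 90, 50, 70, 70 → max 90
D regrets: 50, 100, 80, 0, 10 → max 100
E regrets: 100, 20, 90, 70, 20 → max 100
F regrets: 100, 60, 10, 80, 0 → max 100
Smallest max regret = 70 → B.

B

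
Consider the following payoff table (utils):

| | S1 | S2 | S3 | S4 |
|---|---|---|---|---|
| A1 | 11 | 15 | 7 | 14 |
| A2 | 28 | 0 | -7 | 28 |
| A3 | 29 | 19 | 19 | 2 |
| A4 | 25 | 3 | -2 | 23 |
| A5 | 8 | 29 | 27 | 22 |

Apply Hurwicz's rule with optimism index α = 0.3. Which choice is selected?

A5

A1: 0.3·15 + 0.7·7 = 9.4
A2: 0.3·28 + 0.7·(-7) = 3.5
A3: 0.3·29 + 0.7·2 = 10.1
A4: 0.3·25 + 0.7·(-2) = 6.1
A5: 0.3·29 + 0.7·8 = 14.3
Highest Hurwicz score = 14.3 → A5.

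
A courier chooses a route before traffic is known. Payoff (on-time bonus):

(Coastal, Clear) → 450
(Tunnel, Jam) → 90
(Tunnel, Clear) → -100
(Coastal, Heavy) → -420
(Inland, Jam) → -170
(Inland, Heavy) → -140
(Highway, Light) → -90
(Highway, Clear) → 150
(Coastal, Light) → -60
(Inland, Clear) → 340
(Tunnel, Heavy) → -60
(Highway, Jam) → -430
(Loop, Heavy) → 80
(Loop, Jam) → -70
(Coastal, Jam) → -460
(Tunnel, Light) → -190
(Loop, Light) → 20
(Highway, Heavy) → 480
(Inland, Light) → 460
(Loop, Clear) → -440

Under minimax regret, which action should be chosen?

Column bests: Clear=450, Light=460, Heavy=480, Jam=90.
Inland regrets: 110, 0, 620, 260 → max 620
Tunnel regrets: 550, 650, 540, 0 → max 650
Coastal regrets: 0, 520, 900, 550 → max 900
Loop regrets: 890, 440, 400, 160 → max 890
Highway regrets: 300, 550, 0, 520 → max 550
Smallest max regret = 550 → Highway.

Highway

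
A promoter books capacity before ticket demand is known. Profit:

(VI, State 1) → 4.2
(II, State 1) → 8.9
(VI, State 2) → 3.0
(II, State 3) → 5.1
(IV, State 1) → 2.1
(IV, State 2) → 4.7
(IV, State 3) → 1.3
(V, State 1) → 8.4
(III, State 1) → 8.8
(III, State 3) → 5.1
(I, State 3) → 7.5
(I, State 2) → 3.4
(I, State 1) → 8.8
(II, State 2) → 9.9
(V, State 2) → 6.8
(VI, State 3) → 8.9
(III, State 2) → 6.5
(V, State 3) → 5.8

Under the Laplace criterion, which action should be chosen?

II

Row averages: I=197/30, II=239/30, III=6.8, IV=2.7, V=7, VI=161/30
Highest average = 239/30 → II.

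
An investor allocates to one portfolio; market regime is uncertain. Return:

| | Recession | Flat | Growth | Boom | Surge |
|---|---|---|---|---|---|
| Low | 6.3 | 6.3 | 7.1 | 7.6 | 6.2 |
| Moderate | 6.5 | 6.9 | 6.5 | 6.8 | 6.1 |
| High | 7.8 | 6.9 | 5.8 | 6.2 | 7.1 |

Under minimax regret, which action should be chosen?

Column bests: Recession=7.8, Flat=6.9, Growth=7.1, Boom=7.6, Surge=7.1.
Low regrets: 1.5, 0.6, 0.0, 0.0, 0.9 → max 1.5
Moderate regrets: 1.3, 0.0, 0.6, 0.8, 1.0 → max 1.3
High regrets: 0.0, 0.0, 1.3, 1.4, 0.0 → max 1.4
Smallest max regret = 1.3 → Moderate.

Moderate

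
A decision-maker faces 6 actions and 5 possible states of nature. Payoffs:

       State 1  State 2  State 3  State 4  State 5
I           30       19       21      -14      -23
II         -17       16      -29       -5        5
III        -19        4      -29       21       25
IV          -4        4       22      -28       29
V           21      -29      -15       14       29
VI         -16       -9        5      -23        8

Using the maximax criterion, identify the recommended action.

I

Row maxima: I=30, II=16, III=25, IV=29, V=29, VI=8
Best best-case = 30 → I.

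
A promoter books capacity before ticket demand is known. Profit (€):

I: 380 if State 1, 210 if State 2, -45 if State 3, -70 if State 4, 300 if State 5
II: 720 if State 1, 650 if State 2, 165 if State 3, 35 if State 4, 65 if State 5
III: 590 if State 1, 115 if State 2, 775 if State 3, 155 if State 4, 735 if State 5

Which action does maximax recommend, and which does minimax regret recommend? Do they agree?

Row maxima: I=380, II=720, III=775
Best best-case = 775 → III.
Column bests: State 1=720, State 2=650, State 3=775, State 4=155, State 5=735.
I regrets: 340, 440, 820, 225, 435 → max 820
II regrets: 0, 0, 610, 120, 670 → max 670
III regrets: 130, 535, 0, 0, 0 → max 535
Smallest max regret = 535 → III.

maximax → III; minimax regret → III (agree)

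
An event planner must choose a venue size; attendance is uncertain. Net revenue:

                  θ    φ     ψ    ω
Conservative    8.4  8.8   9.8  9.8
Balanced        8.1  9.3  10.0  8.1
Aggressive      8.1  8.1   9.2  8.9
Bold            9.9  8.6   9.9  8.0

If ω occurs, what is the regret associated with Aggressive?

0.9

Best payoff under ω is 9.8.
Regret = 9.8 − 8.9 = 0.9.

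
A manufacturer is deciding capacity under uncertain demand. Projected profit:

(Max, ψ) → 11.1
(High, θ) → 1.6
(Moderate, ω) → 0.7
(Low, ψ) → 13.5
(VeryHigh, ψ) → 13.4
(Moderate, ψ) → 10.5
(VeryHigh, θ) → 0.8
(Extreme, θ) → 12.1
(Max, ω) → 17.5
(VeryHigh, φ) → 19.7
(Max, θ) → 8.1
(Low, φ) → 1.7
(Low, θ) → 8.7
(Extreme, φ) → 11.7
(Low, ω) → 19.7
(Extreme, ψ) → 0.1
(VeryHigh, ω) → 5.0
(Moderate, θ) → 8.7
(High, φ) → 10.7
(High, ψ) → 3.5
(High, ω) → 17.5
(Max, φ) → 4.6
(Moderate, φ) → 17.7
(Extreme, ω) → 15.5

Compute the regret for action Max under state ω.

2.2

Best payoff under ω is 19.7.
Regret = 19.7 − 17.5 = 2.2.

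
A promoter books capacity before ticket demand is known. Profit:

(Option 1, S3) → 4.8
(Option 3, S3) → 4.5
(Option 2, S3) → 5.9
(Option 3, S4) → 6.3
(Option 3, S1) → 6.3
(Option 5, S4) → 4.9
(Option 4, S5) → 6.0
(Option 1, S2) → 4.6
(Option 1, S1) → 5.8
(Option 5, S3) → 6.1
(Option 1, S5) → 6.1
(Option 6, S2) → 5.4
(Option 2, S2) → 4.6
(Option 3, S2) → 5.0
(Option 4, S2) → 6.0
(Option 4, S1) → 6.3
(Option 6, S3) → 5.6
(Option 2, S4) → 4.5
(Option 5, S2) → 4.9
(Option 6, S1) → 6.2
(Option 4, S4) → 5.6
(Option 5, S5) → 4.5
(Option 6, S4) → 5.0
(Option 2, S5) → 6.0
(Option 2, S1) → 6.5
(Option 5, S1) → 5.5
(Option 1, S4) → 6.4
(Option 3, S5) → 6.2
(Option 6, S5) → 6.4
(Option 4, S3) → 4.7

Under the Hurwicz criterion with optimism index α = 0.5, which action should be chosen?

Option 1: 0.5·6.4 + 0.5·4.6 = 5.5
Option 2: 0.5·6.5 + 0.5·4.5 = 5.5
Option 3: 0.5·6.3 + 0.5·4.5 = 5.4
Option 4: 0.5·6.3 + 0.5·4.7 = 5.5
Option 5: 0.5·6.1 + 0.5·4.5 = 5.3
Option 6: 0.5·6.4 + 0.5·5.0 = 5.7
Highest Hurwicz score = 5.7 → Option 6.

Option 6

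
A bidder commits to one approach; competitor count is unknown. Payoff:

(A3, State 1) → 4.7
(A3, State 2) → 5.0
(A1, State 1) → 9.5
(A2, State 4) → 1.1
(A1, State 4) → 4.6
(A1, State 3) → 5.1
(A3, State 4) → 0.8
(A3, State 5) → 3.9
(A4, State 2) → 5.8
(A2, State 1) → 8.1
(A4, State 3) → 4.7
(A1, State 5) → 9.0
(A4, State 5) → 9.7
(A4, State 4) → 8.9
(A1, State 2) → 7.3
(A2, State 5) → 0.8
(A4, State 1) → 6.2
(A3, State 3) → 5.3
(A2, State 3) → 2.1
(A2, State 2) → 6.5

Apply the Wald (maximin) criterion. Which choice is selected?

A4

Row minima: A1=4.6, A2=0.8, A3=0.8, A4=4.7
Best worst-case = 4.7 → A4.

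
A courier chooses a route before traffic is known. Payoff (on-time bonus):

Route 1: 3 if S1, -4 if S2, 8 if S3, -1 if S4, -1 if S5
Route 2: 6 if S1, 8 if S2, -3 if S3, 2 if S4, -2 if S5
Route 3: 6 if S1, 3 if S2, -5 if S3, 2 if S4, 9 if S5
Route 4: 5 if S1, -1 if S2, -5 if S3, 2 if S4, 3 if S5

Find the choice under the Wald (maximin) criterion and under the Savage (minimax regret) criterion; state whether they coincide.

maximin → Route 2; minimax regret → Route 2 (agree)

Row minima: Route 1=-4, Route 2=-3, Route 3=-5, Route 4=-5
Best worst-case = -3 → Route 2.
Column bests: S1=6, S2=8, S3=8, S4=2, S5=9.
Route 1 regrets: 3, 12, 0, 3, 10 → max 12
Route 2 regrets: 0, 0, 11, 0, 11 → max 11
Route 3 regrets: 0, 5, 13, 0, 0 → max 13
Route 4 regrets: 1, 9, 13, 0, 6 → max 13
Smallest max regret = 11 → Route 2.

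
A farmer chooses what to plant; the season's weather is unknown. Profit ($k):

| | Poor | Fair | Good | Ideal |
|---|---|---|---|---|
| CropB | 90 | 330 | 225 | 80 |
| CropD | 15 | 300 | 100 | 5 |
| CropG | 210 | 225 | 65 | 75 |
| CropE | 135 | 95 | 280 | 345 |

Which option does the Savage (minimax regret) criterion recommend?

Column bests: Poor=210, Fair=330, Good=280, Ideal=345.
CropB regrets: 120, 0, 55, 265 → max 265
CropD regrets: 195, 30, 180, 340 → max 340
CropG regrets: 0, 105, 215, 270 → max 270
CropE regrets: 75, 235, 0, 0 → max 235
Smallest max regret = 235 → CropE.

CropE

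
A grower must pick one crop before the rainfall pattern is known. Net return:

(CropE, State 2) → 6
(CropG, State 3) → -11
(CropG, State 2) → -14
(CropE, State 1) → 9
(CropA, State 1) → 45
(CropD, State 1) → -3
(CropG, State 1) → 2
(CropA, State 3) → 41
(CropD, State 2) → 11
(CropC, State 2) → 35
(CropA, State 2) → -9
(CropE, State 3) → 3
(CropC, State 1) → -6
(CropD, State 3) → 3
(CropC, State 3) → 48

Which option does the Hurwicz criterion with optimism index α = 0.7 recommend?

CropD: 0.7·11 + 0.3·(-3) = 6.8
CropG: 0.7·2 + 0.3·(-14) = -2.8
CropC: 0.7·48 + 0.3·(-6) = 31.8
CropE: 0.7·9 + 0.3·3 = 7.2
CropA: 0.7·45 + 0.3·(-9) = 28.8
Highest Hurwicz score = 31.8 → CropC.

CropC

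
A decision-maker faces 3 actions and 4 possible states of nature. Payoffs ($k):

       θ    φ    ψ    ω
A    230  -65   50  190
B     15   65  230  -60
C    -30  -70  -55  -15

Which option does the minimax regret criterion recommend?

Column bests: θ=230, φ=65, ψ=230, ω=190.
A regrets: 0, 130, 180, 0 → max 180
B regrets: 215, 0, 0, 250 → max 250
C regrets: 260, 135, 285, 205 → max 285
Smallest max regret = 180 → A.

A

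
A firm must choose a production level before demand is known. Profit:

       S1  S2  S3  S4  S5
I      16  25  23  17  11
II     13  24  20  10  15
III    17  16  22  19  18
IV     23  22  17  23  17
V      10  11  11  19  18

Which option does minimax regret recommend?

Column bests: S1=23, S2=25, S3=23, S4=23, S5=18.
I regrets: 7, 0, 0, 6, 7 → max 7
II regrets: 10, 1, 3, 13, 3 → max 13
III regrets: 6, 9, 1, 4, 0 → max 9
IV regrets: 0, 3, 6, 0, 1 → max 6
V regrets: 13, 14, 12, 4, 0 → max 14
Smallest max regret = 6 → IV.

IV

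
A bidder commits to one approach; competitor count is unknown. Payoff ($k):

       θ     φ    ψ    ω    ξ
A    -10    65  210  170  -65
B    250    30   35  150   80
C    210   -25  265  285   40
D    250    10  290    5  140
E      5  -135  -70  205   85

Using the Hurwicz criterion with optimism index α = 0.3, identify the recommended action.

A: 0.3·210 + 0.7·(-65) = 17.5
B: 0.3·250 + 0.7·30 = 96
C: 0.3·285 + 0.7·(-25) = 68
D: 0.3·290 + 0.7·5 = 90.5
E: 0.3·205 + 0.7·(-135) = -33
Highest Hurwicz score = 96 → B.

B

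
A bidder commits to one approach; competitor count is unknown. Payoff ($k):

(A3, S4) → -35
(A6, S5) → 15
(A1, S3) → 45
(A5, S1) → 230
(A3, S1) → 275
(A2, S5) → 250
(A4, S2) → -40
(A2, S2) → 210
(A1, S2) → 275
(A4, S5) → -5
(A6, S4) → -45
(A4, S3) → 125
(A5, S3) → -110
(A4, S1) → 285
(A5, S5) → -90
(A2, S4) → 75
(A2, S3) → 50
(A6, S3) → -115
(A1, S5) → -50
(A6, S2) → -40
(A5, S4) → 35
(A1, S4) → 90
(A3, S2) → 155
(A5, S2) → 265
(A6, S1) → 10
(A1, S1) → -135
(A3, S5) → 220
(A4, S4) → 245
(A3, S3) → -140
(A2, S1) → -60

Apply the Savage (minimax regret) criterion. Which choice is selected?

Column bests: S1=285, S2=275, S3=125, S4=245, S5=250.
A1 regrets: 420, 0, 80, 155, 300 → max 420
A2 regrets: 345, 65, 75, 170, 0 → max 345
A3 regrets: 10, 120, 265, 280, 30 → max 280
A4 regrets: 0, 315, 0, 0, 255 → max 315
A5 regrets: 55, 10, 235, 210, 340 → max 340
A6 regrets: 275, 315, 240, 290, 235 → max 315
Smallest max regret = 280 → A3.

A3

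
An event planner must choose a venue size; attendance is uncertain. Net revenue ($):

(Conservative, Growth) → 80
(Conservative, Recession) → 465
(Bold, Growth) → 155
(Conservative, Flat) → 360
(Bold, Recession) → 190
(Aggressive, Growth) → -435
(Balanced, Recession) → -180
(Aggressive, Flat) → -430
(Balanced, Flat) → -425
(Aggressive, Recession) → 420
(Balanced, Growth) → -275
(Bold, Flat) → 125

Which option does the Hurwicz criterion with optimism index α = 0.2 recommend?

Conservative: 0.2·465 + 0.8·80 = 157
Balanced: 0.2·(-180) + 0.8·(-425) = -376
Aggressive: 0.2·420 + 0.8·(-435) = -264
Bold: 0.2·190 + 0.8·125 = 138
Highest Hurwicz score = 157 → Conservative.

Conservative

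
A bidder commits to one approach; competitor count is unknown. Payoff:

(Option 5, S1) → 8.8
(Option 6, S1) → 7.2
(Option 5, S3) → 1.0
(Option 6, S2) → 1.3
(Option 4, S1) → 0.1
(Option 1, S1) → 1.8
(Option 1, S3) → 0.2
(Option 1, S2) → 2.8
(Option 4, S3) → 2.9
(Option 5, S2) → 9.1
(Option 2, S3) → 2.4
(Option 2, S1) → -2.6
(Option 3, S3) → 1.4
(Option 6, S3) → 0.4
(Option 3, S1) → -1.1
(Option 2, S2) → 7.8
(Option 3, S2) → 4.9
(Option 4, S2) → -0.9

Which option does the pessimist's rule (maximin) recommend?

Row minima: Option 1=0.2, Option 2=-2.6, Option 3=-1.1, Option 4=-0.9, Option 5=1.0, Option 6=0.4
Best worst-case = 1.0 → Option 5.

Option 5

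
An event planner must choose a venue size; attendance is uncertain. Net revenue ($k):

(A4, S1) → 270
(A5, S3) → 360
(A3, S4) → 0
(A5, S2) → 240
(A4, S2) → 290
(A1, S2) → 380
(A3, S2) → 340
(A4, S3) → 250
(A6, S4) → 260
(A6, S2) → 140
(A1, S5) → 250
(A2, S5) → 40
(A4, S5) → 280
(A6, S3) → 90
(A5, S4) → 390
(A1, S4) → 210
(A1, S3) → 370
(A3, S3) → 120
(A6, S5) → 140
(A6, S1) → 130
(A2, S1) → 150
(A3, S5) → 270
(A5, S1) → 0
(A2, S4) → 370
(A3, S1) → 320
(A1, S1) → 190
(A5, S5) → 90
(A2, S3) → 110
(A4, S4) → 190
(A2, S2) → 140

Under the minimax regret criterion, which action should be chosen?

Column bests: S1=320, S2=380, S3=370, S4=390, S5=280.
A1 regrets: 130, 0, 0, 180, 30 → max 180
A2 regrets: 170, 240, 260, 20, 240 → max 260
A3 regrets: 0, 40, 250, 390, 10 → max 390
A4 regrets: 50, 90, 120, 200, 0 → max 200
A5 regrets: 320, 140, 10, 0, 190 → max 320
A6 regrets: 190, 240, 280, 130, 140 → max 280
Smallest max regret = 180 → A1.

A1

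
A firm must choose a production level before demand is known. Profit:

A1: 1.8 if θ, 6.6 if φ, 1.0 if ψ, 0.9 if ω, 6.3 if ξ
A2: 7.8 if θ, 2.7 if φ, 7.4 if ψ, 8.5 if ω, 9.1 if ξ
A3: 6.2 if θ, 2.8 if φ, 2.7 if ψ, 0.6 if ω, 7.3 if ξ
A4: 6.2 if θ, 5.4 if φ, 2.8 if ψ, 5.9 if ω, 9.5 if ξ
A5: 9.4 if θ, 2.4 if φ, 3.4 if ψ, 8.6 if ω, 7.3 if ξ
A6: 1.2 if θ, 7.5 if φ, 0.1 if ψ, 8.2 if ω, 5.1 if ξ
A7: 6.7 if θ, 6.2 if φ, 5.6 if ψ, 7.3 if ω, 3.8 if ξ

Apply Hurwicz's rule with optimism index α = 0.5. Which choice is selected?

A1: 0.5·6.6 + 0.5·0.9 = 3.75
A2: 0.5·9.1 + 0.5·2.7 = 5.9
A3: 0.5·7.3 + 0.5·0.6 = 3.95
A4: 0.5·9.5 + 0.5·2.8 = 6.15
A5: 0.5·9.4 + 0.5·2.4 = 5.9
A6: 0.5·8.2 + 0.5·0.1 = 4.15
A7: 0.5·7.3 + 0.5·3.8 = 5.55
Highest Hurwicz score = 6.15 → A4.

A4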